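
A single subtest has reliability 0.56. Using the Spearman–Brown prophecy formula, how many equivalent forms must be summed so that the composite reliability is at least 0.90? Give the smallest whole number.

k ≥ ρ*(1−ρ₁)/(ρ₁(1−ρ*)) = 0.90·0.44 / (0.56·0.10) = 7.071.
Smallest integer k = 8.

8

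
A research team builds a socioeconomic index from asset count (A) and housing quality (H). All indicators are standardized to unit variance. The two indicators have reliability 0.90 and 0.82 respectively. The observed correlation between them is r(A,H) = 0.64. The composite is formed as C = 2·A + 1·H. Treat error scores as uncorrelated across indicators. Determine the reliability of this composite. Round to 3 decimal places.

Var(C) = 2² + 1 + 2·[2·0.64] = 5 + 2.56 = 7.56.
Because errors are independent across components, Cov(Tᵢ,Tⱼ) = Cov(Xᵢ,Xⱼ); the off-diagonal part of the true-score variance is the same as above.
True-score variance = [2²·0.90 + 0.82] + 2.56 = 4.42 + 2.56 = 6.98.
Reliability = 6.98 / 7.56 = 0.923.

0.923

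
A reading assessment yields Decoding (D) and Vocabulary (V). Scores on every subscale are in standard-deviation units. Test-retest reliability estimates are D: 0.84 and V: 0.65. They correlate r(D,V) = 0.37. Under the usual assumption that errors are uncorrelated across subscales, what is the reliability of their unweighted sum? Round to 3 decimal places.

0.814

Var(D+V) = 2 + 2·[0.37] = 2 + 0.74 = 2.74.
Under uncorrelated errors the observed covariances equal the true-score covariances, so only the own-variance terms attenuate.
True-score variance = [0.84 + 0.65] + 0.74 = 1.49 + 0.74 = 2.23.
Reliability = 2.23 / 2.74 = 0.814.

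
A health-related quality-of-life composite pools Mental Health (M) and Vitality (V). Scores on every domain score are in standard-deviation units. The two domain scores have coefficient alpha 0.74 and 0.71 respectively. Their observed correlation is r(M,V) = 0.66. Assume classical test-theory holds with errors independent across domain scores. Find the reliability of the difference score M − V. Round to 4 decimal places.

0.1912

Var(M−V) = 1 + 1 − 2·0.66 = 2 − 1.32 = 0.68.
Under uncorrelated errors the observed covariances equal the true-score covariances, so only the own-variance terms attenuate.
True-score variance = [0.74 + 0.71] − 1.32 = 1.45 − 1.32 = 0.13.
Reliability = 0.13 / 0.68 = 0.1912.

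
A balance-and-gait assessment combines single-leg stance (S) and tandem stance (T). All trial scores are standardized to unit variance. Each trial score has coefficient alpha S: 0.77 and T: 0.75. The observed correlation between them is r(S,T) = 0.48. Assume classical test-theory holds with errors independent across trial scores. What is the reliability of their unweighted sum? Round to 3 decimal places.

0.838

Var(S+T) = 2 + 2·[0.48] = 2 + 0.96 = 2.96.
Under uncorrelated errors the observed covariances equal the true-score covariances, so only the own-variance terms attenuate.
True-score variance = [0.77 + 0.75] + 0.96 = 1.52 + 0.96 = 2.48.
Reliability = 2.48 / 2.96 = 0.838.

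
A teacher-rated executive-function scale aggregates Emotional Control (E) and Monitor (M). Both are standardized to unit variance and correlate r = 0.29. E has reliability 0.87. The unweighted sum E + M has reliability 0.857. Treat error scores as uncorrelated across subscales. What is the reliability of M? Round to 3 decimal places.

0.761

Var(E+M) = 2 + 2·0.29 = 2.580.
True-score variance = ρ_E + ρ_M + 2·0.29, so 0.857 = (0.87 + ρ_M + 0.58) / 2.580.
ρ_M = 0.857·2.580 − 0.87 − 0.58 = 0.761.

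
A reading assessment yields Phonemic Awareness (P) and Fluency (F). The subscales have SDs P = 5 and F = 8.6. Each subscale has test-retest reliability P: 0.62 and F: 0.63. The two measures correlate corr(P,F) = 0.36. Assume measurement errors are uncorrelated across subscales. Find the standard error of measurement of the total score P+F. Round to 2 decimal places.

Var(total) = 98.96 + 30.96 = 129.92.
True-score variance = 62.0948 + 30.96 = 93.0548, so reliability = 0.7162.
Error variance = 129.92 − 93.0548 = 36.8652; SEM = √36.8652 = 6.07.

6.07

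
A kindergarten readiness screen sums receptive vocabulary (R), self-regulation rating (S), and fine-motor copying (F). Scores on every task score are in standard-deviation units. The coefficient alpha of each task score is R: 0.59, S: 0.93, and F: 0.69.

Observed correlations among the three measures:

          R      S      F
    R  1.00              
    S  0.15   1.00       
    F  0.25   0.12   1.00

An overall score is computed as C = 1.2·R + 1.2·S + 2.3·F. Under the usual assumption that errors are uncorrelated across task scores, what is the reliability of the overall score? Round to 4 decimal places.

Var(C) = 1.2² + 1.2² + 2.3² + 2·[1.44·0.15 + 2.76·0.25 + 2.76·0.12] = 8.17 + 2.4744 = 10.6444.
Under uncorrelated errors the observed covariances equal the true-score covariances, so only the own-variance terms attenuate.
True-score variance = [1.2²·0.59 + 1.2²·0.93 + 2.3²·0.69] + 2.4744 = 5.8389 + 2.4744 = 8.3133.
Reliability = 8.3133 / 10.6444 = 0.7810.

0.7810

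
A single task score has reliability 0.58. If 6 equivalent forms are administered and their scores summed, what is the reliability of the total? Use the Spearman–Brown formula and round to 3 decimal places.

ρ_k = kρ / (1 + (k−1)ρ) = 6·0.58 / (1 + 5·0.58) = 3.480 / 3.900 = 0.892.

0.892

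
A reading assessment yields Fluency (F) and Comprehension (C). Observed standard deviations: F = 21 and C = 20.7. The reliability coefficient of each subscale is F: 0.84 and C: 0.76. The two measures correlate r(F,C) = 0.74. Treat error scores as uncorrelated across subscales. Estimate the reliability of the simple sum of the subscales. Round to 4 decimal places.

Var(F+C) = 21² + 20.7² + 2·[21·20.7·0.74] = 869.49 + 643.356 = 1512.85.
With uncorrelated errors the cross-covariances are all true-score covariance, so they carry over unchanged; only the diagonal terms shrink to ρᵢσᵢ².
True-score variance = [21²·0.84 + 20.7²·0.76] + 643.356 = 696.092 + 643.356 = 1339.45.
Reliability = 1339.45 / 1512.85 = 0.8854.

0.8854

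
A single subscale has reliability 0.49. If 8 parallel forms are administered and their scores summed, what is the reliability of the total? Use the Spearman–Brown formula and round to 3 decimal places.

ρ_k = kρ / (1 + (k−1)ρ) = 8·0.49 / (1 + 7·0.49) = 3.920 / 4.430 = 0.885.

0.885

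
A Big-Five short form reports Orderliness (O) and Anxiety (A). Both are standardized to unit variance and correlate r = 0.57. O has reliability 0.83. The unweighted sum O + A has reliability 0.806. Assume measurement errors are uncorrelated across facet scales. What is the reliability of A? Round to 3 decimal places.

0.561

Var(O+A) = 2 + 2·0.57 = 3.140.
True-score variance = ρ_O + ρ_A + 2·0.57, so 0.806 = (0.83 + ρ_A + 1.14) / 3.140.
ρ_A = 0.806·3.140 − 0.83 − 1.14 = 0.561.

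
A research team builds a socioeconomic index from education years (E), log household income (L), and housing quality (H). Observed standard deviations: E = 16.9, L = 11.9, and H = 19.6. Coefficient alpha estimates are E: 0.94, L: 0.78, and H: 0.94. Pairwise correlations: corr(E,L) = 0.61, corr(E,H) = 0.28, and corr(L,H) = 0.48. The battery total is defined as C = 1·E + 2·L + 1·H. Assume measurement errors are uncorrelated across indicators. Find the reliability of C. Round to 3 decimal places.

Var(C) = 16.9² + 2²·11.9² + 19.6² + 2·[2·16.9·11.9·0.61 + 16.9·19.6·0.28 + 2·11.9·19.6·0.48] = 1236.21 + 1124.02 = 2360.23.
Under uncorrelated errors the observed covariances equal the true-score covariances, so only the own-variance terms attenuate.
True-score variance = [16.9²·0.94 + 2²·11.9²·0.78 + 19.6²·0.94] + 1124.02 = 1071.41 + 1124.02 = 2195.43.
Reliability = 2195.43 / 2360.23 = 0.930.

0.930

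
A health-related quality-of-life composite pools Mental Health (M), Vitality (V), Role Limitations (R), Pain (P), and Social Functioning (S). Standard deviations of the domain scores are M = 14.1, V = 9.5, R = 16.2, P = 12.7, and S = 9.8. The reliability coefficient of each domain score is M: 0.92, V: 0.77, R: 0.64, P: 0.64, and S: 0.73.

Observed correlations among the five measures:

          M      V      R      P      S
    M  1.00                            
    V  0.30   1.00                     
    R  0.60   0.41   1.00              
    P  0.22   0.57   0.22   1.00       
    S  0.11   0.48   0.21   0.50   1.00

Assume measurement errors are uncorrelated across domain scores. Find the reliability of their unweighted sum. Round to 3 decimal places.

0.887

Var(M+V+R+P+S) = 14.1² + 9.5² + 16.2² + 12.7² + 9.8² + 2·[14.1·9.5·0.30 + 14.1·16.2·0.60 + 14.1·12.7·0.22 + 14.1·9.8·0.11 + 9.5·16.2·0.41 + 9.5·12.7·0.57 + 9.5·9.8·0.48 + 16.2·12.7·0.22 + 16.2·9.8·0.21 + 12.7·9.8·0.50] = 808.83 + 1098.44 = 1907.27.
Because errors are independent across components, Cov(Tᵢ,Tⱼ) = Cov(Xᵢ,Xⱼ); the off-diagonal part of the true-score variance is the same as above.
True-score variance = [14.1²·0.92 + 9.5²·0.77 + 16.2²·0.64 + 12.7²·0.64 + 9.8²·0.73] + 1098.44 = 593.694 + 1098.44 = 1692.14.
Reliability = 1692.14 / 1907.27 = 0.887.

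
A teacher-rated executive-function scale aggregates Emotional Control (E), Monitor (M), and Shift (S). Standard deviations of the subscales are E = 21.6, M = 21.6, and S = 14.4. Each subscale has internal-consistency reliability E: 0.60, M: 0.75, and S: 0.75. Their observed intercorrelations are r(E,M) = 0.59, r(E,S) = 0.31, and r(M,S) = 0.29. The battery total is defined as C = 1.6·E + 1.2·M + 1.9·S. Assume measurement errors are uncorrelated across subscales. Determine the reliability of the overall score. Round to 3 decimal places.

0.822

Var(C) = 1.6²·21.6² + 1.2²·21.6² + 1.9²·14.4² + 2·[1.92·21.6·21.6·0.59 + 3.04·21.6·14.4·0.31 + 2.28·21.6·14.4·0.29] = 2614.81 + 2054.61 = 4669.42.
Because errors are independent across components, Cov(Tᵢ,Tⱼ) = Cov(Xᵢ,Xⱼ); the off-diagonal part of the true-score variance is the same as above.
True-score variance = [1.6²·21.6²·0.60 + 1.2²·21.6²·0.75 + 1.9²·14.4²·0.75] + 2054.61 = 1781.95 + 2054.61 = 3836.55.
Reliability = 3836.55 / 4669.42 = 0.822.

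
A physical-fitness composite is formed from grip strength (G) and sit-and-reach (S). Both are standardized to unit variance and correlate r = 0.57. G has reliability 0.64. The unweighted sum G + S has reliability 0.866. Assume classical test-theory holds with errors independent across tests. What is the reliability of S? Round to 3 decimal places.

Var(G+S) = 2 + 2·0.57 = 3.140.
True-score variance = ρ_G + ρ_S + 2·0.57, so 0.866 = (0.64 + ρ_S + 1.14) / 3.140.
ρ_S = 0.866·3.140 − 0.64 − 1.14 = 0.939.

0.939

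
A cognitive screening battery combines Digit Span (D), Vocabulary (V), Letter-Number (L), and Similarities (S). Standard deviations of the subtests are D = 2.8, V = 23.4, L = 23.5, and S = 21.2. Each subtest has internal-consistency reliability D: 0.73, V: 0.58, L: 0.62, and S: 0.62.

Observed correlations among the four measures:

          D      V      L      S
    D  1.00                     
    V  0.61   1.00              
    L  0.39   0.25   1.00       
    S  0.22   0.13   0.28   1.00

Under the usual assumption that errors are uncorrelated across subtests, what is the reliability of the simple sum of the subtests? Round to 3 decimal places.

0.744

Var(D+V+L+S) = 2.8² + 23.4² + 23.5² + 21.2² + 2·[2.8·23.4·0.61 + 2.8·23.5·0.39 + 2.8·21.2·0.22 + 23.4·23.5·0.25 + 23.4·21.2·0.13 + 23.5·21.2·0.28] = 1557.09 + 840.3 = 2397.39.
With uncorrelated errors the cross-covariances are all true-score covariance, so they carry over unchanged; only the diagonal terms shrink to ρᵢσᵢ².
True-score variance = [2.8²·0.73 + 23.4²·0.58 + 23.5²·0.62 + 21.2²·0.62] + 840.3 = 944.356 + 840.3 = 1784.66.
Reliability = 1784.66 / 2397.39 = 0.744.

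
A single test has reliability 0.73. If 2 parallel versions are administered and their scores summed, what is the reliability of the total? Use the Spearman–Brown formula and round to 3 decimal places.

0.844

ρ_k = kρ / (1 + (k−1)ρ) = 2·0.73 / (1 + 1·0.73) = 1.460 / 1.730 = 0.844.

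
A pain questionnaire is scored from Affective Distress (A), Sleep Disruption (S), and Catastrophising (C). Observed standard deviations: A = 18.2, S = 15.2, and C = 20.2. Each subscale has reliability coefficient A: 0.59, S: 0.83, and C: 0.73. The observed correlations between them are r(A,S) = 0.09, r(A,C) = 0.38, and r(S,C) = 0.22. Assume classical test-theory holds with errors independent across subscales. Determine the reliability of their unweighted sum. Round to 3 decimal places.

Var(A+S+C) = 18.2² + 15.2² + 20.2² + 2·[18.2·15.2·0.09 + 18.2·20.2·0.38 + 15.2·20.2·0.22] = 970.32 + 464.299 = 1434.62.
Under uncorrelated errors the observed covariances equal the true-score covariances, so only the own-variance terms attenuate.
True-score variance = [18.2²·0.59 + 15.2²·0.83 + 20.2²·0.73] + 464.299 = 685.064 + 464.299 = 1149.36.
Reliability = 1149.36 / 1434.62 = 0.801.

0.801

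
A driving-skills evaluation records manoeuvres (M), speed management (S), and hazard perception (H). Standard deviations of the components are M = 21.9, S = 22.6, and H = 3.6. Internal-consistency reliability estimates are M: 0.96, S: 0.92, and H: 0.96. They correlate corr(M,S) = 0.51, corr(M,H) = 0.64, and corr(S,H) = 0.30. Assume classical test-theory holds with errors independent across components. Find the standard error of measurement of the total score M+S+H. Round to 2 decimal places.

Var(total) = 1003.33 + 654.57 = 1657.9.
True-score variance = 942.766 + 654.57 = 1597.34, so reliability = 0.9635.
Error variance = 1657.9 − 1597.34 = 60.5636; SEM = √60.5636 = 7.78.

7.78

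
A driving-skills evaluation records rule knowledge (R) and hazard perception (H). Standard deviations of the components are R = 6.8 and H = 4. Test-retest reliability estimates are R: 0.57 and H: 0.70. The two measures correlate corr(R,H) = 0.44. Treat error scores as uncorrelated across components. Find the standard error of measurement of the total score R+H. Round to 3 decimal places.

4.968

Var(total) = 62.24 + 23.936 = 86.176.
True-score variance = 37.5568 + 23.936 = 61.4928, so reliability = 0.7136.
Error variance = 86.176 − 61.4928 = 24.6832; SEM = √24.6832 = 4.968.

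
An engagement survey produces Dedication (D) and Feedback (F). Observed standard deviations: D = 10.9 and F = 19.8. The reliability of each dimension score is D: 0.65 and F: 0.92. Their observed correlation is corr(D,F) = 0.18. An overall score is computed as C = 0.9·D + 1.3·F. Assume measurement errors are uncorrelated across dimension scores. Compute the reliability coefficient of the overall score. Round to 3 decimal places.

Var(C) = 0.9²·10.9² + 1.3²·19.8² + 2·[1.17·10.9·19.8·0.18] = 758.784 + 90.9034 = 849.687.
Under uncorrelated errors the observed covariances equal the true-score covariances, so only the own-variance terms attenuate.
True-score variance = [0.9²·10.9²·0.65 + 1.3²·19.8²·0.92] + 90.9034 = 672.097 + 90.9034 = 763.001.
Reliability = 763.001 / 849.687 = 0.898.

0.898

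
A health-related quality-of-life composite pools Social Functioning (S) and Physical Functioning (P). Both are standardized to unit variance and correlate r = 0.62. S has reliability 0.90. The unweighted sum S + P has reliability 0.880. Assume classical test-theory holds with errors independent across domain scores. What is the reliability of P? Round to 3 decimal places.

Var(S+P) = 2 + 2·0.62 = 3.240.
True-score variance = ρ_S + ρ_P + 2·0.62, so 0.880 = (0.90 + ρ_P + 1.24) / 3.240.
ρ_P = 0.880·3.240 − 0.90 − 1.24 = 0.711.

0.711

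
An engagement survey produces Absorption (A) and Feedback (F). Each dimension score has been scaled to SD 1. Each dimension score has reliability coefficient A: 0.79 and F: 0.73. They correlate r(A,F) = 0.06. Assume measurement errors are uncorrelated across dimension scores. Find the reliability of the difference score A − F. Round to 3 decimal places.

Var(A−F) = 1 + 1 − 2·0.06 = 2 − 0.12 = 1.88.
With uncorrelated errors the cross-covariances are all true-score covariance, so they carry over unchanged; only the diagonal terms shrink to ρᵢσᵢ².
True-score variance = [0.79 + 0.73] − 0.12 = 1.52 − 0.12 = 1.4.
Reliability = 1.4 / 1.88 = 0.745.

0.745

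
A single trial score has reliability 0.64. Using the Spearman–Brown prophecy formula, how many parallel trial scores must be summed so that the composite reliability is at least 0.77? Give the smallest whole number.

2

k ≥ ρ*(1−ρ₁)/(ρ₁(1−ρ*)) = 0.77·0.36 / (0.64·0.23) = 1.883.
Smallest integer k = 2.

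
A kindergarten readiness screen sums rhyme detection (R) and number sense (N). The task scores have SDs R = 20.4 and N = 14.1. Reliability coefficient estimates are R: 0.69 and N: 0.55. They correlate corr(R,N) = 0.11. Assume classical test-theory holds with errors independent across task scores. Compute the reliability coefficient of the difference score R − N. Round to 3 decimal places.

0.604

Var(R−N) = 20.4² + 14.1² − 2·20.4·14.1·0.11 = 614.97 − 63.2808 = 551.689.
Under uncorrelated errors the observed covariances equal the true-score covariances, so only the own-variance terms attenuate.
True-score variance = [20.4²·0.69 + 14.1²·0.55] − 63.2808 = 396.496 − 63.2808 = 333.215.
Reliability = 333.215 / 551.689 = 0.604.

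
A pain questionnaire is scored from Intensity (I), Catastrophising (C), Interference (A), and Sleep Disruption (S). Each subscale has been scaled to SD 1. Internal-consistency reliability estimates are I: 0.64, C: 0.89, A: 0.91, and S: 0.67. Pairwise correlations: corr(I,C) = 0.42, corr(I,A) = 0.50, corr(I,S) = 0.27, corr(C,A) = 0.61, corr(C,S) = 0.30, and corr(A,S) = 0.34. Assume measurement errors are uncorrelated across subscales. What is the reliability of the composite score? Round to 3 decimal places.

Var(I+C+A+S) = 4 + 2·[0.42 + 0.50 + 0.27 + 0.61 + 0.30 + 0.34] = 4 + 4.88 = 8.88.
Because errors are independent across components, Cov(Tᵢ,Tⱼ) = Cov(Xᵢ,Xⱼ); the off-diagonal part of the true-score variance is the same as above.
True-score variance = [0.64 + 0.89 + 0.91 + 0.67] + 4.88 = 3.11 + 4.88 = 7.99.
Reliability = 7.99 / 8.88 = 0.900.

0.900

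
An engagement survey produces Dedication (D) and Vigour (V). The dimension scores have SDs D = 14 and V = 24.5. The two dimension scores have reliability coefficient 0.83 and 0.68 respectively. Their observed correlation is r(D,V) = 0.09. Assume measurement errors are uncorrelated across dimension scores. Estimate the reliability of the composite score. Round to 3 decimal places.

Var(D+V) = 14² + 24.5² + 2·[14·24.5·0.09] = 796.25 + 61.74 = 857.99.
Because errors are independent across components, Cov(Tᵢ,Tⱼ) = Cov(Xᵢ,Xⱼ); the off-diagonal part of the true-score variance is the same as above.
True-score variance = [14²·0.83 + 24.5²·0.68] + 61.74 = 570.85 + 61.74 = 632.59.
Reliability = 632.59 / 857.99 = 0.737.

0.737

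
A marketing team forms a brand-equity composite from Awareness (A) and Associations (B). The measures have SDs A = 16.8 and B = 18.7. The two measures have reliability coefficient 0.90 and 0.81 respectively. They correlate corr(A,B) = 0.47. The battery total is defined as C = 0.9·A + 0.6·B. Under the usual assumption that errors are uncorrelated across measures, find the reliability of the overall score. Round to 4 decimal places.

Var(C) = 0.9²·16.8² + 0.6²·18.7² + 2·[0.54·16.8·18.7·0.47] = 354.503 + 159.468 = 513.97.
Because errors are independent across components, Cov(Tᵢ,Tⱼ) = Cov(Xᵢ,Xⱼ); the off-diagonal part of the true-score variance is the same as above.
True-score variance = [0.9²·16.8²·0.90 + 0.6²·18.7²·0.81] + 159.468 = 307.723 + 159.468 = 467.19.
Reliability = 467.19 / 513.97 = 0.9090.

0.9090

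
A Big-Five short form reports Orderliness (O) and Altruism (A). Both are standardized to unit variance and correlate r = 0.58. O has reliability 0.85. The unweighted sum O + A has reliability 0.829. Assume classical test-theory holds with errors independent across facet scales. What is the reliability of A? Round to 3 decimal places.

Var(O+A) = 2 + 2·0.58 = 3.160.
True-score variance = ρ_O + ρ_A + 2·0.58, so 0.829 = (0.85 + ρ_A + 1.16) / 3.160.
ρ_A = 0.829·3.160 − 0.85 − 1.16 = 0.610.

0.610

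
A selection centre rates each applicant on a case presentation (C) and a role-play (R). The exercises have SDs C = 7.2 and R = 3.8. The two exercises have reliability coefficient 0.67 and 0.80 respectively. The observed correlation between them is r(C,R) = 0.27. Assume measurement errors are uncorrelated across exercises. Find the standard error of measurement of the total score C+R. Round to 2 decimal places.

4.47

Var(total) = 66.28 + 14.7744 = 81.0544.
True-score variance = 46.2848 + 14.7744 = 61.0592, so reliability = 0.7533.
Error variance = 81.0544 − 61.0592 = 19.9952; SEM = √19.9952 = 4.47.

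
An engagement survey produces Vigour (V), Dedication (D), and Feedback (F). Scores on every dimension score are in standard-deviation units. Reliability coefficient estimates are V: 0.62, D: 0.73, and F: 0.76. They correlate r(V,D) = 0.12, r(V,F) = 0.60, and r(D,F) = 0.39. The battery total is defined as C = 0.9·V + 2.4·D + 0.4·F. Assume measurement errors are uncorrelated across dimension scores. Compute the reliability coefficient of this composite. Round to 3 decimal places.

0.774

Var(C) = 0.9² + 2.4² + 0.4² + 2·[2.16·0.12 + 0.36·0.60 + 0.96·0.39] = 6.73 + 1.6992 = 8.4292.
Because errors are independent across components, Cov(Tᵢ,Tⱼ) = Cov(Xᵢ,Xⱼ); the off-diagonal part of the true-score variance is the same as above.
True-score variance = [0.9²·0.62 + 2.4²·0.73 + 0.4²·0.76] + 1.6992 = 4.8286 + 1.6992 = 6.5278.
Reliability = 6.5278 / 8.4292 = 0.774.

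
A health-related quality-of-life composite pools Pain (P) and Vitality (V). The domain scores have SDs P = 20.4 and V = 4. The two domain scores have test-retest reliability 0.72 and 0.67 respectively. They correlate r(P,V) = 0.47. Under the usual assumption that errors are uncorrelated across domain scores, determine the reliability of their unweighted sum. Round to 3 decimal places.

0.761

Var(P+V) = 20.4² + 4² + 2·[20.4·4·0.47] = 432.16 + 76.704 = 508.864.
With uncorrelated errors the cross-covariances are all true-score covariance, so they carry over unchanged; only the diagonal terms shrink to ρᵢσᵢ².
True-score variance = [20.4²·0.72 + 4²·0.67] + 76.704 = 310.355 + 76.704 = 387.059.
Reliability = 387.059 / 508.864 = 0.761.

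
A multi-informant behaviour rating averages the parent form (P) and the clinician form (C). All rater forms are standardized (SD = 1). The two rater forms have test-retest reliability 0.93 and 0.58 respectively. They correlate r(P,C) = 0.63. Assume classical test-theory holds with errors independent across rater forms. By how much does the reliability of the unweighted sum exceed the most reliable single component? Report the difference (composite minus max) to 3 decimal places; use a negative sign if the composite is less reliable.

-0.080

Var(sum) = 2 + 1.26 = 3.26; true-score variance = 1.51 + 1.26 = 2.77; composite reliability = 0.8497.
Max component reliability = 0.9300.
Difference = 0.8497 − 0.9300 = -0.080.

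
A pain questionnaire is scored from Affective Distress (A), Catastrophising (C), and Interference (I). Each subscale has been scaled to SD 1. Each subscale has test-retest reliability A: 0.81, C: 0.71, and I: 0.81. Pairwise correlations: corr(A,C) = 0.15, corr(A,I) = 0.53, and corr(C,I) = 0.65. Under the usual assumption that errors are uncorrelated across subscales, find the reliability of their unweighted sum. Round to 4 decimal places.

0.8816

Var(A+C+I) = 3 + 2·[0.15 + 0.53 + 0.65] = 3 + 2.66 = 5.66.
Under uncorrelated errors the observed covariances equal the true-score covariances, so only the own-variance terms attenuate.
True-score variance = [0.81 + 0.71 + 0.81] + 2.66 = 2.33 + 2.66 = 4.99.
Reliability = 4.99 / 5.66 = 0.8816.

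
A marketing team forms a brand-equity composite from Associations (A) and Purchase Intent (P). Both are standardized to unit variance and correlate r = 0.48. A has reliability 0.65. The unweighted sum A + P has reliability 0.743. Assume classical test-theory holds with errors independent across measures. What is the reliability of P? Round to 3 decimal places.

0.589

Var(A+P) = 2 + 2·0.48 = 2.960.
True-score variance = ρ_A + ρ_P + 2·0.48, so 0.743 = (0.65 + ρ_P + 0.96) / 2.960.
ρ_P = 0.743·2.960 − 0.65 − 0.96 = 0.589.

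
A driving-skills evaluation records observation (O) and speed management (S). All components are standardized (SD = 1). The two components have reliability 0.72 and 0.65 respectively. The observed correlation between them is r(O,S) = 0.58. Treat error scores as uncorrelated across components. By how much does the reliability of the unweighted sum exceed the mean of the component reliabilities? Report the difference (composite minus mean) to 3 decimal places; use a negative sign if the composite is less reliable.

Var(sum) = 2 + 1.16 = 3.16; true-score variance = 1.37 + 1.16 = 2.53; composite reliability = 0.8006.
Mean component reliability = 0.6850.
Difference = 0.8006 − 0.6850 = 0.116.

0.116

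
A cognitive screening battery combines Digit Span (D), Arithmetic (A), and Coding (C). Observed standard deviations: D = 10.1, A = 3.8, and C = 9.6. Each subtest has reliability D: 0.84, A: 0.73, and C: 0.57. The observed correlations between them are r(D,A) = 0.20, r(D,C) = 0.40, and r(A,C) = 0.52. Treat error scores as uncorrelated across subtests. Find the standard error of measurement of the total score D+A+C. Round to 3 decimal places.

7.736

Var(total) = 208.61 + 130.859 = 339.469.
True-score variance = 148.761 + 130.859 = 279.62, so reliability = 0.8237.
Error variance = 339.469 − 279.62 = 59.8492; SEM = √59.8492 = 7.736.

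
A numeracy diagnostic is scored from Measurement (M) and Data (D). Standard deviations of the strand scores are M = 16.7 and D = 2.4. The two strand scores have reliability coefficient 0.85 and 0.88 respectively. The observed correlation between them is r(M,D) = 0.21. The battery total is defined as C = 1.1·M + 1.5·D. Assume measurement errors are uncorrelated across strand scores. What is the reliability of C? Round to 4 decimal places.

0.8620

Var(C) = 1.1²·16.7² + 1.5²·2.4² + 2·[1.65·16.7·2.4·0.21] = 350.417 + 27.7754 = 378.192.
Under uncorrelated errors the observed covariances equal the true-score covariances, so only the own-variance terms attenuate.
True-score variance = [1.1²·16.7²·0.85 + 1.5²·2.4²·0.88] + 27.7754 = 298.243 + 27.7754 = 326.019.
Reliability = 326.019 / 378.192 = 0.8620.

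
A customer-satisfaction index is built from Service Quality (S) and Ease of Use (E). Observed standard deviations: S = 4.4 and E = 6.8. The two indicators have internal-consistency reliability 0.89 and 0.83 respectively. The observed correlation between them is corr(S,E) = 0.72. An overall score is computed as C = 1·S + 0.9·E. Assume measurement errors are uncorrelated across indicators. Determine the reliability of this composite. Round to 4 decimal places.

Var(C) = 4.4² + 0.9²·6.8² + 2·[0.9·4.4·6.8·0.72] = 56.8144 + 38.7763 = 95.5907.
Under uncorrelated errors the observed covariances equal the true-score covariances, so only the own-variance terms attenuate.
True-score variance = [4.4²·0.89 + 0.9²·6.8²·0.83] + 38.7763 = 48.3176 + 38.7763 = 87.0939.
Reliability = 87.0939 / 95.5907 = 0.9111.

0.9111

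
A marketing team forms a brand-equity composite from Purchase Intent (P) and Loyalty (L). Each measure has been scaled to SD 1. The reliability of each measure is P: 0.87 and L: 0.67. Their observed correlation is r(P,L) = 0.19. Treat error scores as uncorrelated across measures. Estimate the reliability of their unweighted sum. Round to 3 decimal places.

Var(P+L) = 2 + 2·[0.19] = 2 + 0.38 = 2.38.
With uncorrelated errors the cross-covariances are all true-score covariance, so they carry over unchanged; only the diagonal terms shrink to ρᵢσᵢ².
True-score variance = [0.87 + 0.67] + 0.38 = 1.54 + 0.38 = 1.92.
Reliability = 1.92 / 2.38 = 0.807.

0.807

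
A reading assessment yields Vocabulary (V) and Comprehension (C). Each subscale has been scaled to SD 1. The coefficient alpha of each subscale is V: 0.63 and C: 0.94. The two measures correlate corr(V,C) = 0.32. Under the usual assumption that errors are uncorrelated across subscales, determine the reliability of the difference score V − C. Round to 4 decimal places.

Var(V−C) = 1 + 1 − 2·0.32 = 2 − 0.64 = 1.36.
Under uncorrelated errors the observed covariances equal the true-score covariances, so only the own-variance terms attenuate.
True-score variance = [0.63 + 0.94] − 0.64 = 1.57 − 0.64 = 0.93.
Reliability = 0.93 / 1.36 = 0.6838.

0.6838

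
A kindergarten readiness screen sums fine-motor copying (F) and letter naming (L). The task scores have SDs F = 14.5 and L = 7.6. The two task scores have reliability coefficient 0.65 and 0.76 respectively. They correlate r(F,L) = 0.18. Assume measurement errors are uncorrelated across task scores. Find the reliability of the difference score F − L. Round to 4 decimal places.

0.6170

Var(F−L) = 14.5² + 7.6² − 2·14.5·7.6·0.18 = 268.01 − 39.672 = 228.338.
Because errors are independent across components, Cov(Tᵢ,Tⱼ) = Cov(Xᵢ,Xⱼ); the off-diagonal part of the true-score variance is the same as above.
True-score variance = [14.5²·0.65 + 7.6²·0.76] − 39.672 = 180.56 − 39.672 = 140.888.
Reliability = 140.888 / 228.338 = 0.6170.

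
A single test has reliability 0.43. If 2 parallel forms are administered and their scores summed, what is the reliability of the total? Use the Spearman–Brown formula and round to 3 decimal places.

0.601

ρ_k = kρ / (1 + (k−1)ρ) = 2·0.43 / (1 + 1·0.43) = 0.860 / 1.430 = 0.601.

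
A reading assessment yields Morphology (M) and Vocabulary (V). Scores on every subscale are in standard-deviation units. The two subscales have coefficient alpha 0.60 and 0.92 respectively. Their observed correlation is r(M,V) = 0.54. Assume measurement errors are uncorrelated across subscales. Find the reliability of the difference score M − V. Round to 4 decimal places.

Var(M−V) = 1 + 1 − 2·0.54 = 2 − 1.08 = 0.92.
Under uncorrelated errors the observed covariances equal the true-score covariances, so only the own-variance terms attenuate.
True-score variance = [0.60 + 0.92] − 1.08 = 1.52 − 1.08 = 0.44.
Reliability = 0.44 / 0.92 = 0.4783.

0.4783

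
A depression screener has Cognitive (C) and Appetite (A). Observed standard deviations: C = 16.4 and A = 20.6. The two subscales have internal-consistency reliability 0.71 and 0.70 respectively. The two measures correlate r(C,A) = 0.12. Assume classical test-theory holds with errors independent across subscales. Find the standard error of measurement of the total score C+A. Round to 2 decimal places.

14.33

Var(total) = 693.32 + 81.0816 = 774.402.
True-score variance = 488.014 + 81.0816 = 569.095, so reliability = 0.7349.
Error variance = 774.402 − 569.095 = 205.306; SEM = √205.306 = 14.33.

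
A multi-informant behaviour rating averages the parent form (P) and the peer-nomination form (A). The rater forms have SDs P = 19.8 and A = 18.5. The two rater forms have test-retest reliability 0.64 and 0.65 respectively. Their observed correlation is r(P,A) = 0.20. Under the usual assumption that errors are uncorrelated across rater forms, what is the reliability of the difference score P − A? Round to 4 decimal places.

Var(P−A) = 19.8² + 18.5² − 2·19.8·18.5·0.20 = 734.29 − 146.52 = 587.77.
Because errors are independent across components, Cov(Tᵢ,Tⱼ) = Cov(Xᵢ,Xⱼ); the off-diagonal part of the true-score variance is the same as above.
True-score variance = [19.8²·0.64 + 18.5²·0.65] − 146.52 = 473.368 − 146.52 = 326.848.
Reliability = 326.848 / 587.77 = 0.5561.

0.5561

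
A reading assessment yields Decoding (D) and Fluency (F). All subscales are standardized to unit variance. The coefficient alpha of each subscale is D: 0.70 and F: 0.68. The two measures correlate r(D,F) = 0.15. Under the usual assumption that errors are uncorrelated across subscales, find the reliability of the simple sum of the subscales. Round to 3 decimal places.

Var(D+F) = 2 + 2·[0.15] = 2 + 0.3 = 2.3.
Because errors are independent across components, Cov(Tᵢ,Tⱼ) = Cov(Xᵢ,Xⱼ); the off-diagonal part of the true-score variance is the same as above.
True-score variance = [0.70 + 0.68] + 0.3 = 1.38 + 0.3 = 1.68.
Reliability = 1.68 / 2.3 = 0.730.

0.730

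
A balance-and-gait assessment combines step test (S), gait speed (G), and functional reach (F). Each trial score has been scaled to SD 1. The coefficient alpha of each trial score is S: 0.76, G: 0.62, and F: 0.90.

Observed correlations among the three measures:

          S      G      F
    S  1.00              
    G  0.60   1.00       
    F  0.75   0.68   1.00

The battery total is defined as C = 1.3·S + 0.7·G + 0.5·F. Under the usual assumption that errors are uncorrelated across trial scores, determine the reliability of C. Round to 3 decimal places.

0.876

Var(C) = 1.3² + 0.7² + 0.5² + 2·[0.91·0.60 + 0.65·0.75 + 0.35·0.68] = 2.43 + 2.543 = 4.973.
Because errors are independent across components, Cov(Tᵢ,Tⱼ) = Cov(Xᵢ,Xⱼ); the off-diagonal part of the true-score variance is the same as above.
True-score variance = [1.3²·0.76 + 0.7²·0.62 + 0.5²·0.90] + 2.543 = 1.8132 + 2.543 = 4.3562.
Reliability = 4.3562 / 4.973 = 0.876.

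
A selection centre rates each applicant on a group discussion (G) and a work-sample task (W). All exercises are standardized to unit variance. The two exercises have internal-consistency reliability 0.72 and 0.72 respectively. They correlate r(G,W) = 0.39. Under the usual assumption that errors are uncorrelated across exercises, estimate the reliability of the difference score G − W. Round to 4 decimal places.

0.5410

Var(G−W) = 1 + 1 − 2·0.39 = 2 − 0.78 = 1.22.
With uncorrelated errors the cross-covariances are all true-score covariance, so they carry over unchanged; only the diagonal terms shrink to ρᵢσᵢ².
True-score variance = [0.72 + 0.72] − 0.78 = 1.44 − 0.78 = 0.66.
Reliability = 0.66 / 1.22 = 0.5410.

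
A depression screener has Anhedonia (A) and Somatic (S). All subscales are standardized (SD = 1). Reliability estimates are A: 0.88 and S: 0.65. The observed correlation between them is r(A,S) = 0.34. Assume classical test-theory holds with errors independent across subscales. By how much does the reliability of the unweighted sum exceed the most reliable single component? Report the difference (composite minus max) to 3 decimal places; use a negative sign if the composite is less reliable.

-0.055

Var(sum) = 2 + 0.68 = 2.68; true-score variance = 1.53 + 0.68 = 2.21; composite reliability = 0.8246.
Max component reliability = 0.8800.
Difference = 0.8246 − 0.8800 = -0.055.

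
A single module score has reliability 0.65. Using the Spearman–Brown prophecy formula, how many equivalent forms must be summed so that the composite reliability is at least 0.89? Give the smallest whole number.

5

k ≥ ρ*(1−ρ₁)/(ρ₁(1−ρ*)) = 0.89·0.35 / (0.65·0.11) = 4.357.
Smallest integer k = 5.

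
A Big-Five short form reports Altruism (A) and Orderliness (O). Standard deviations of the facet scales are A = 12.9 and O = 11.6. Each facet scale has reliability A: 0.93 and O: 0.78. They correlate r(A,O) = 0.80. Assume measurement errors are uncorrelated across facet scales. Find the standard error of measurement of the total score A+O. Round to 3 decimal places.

Var(total) = 300.97 + 239.424 = 540.394.
True-score variance = 259.718 + 239.424 = 499.142, so reliability = 0.9237.
Error variance = 540.394 − 499.142 = 41.2519; SEM = √41.2519 = 6.423.

6.423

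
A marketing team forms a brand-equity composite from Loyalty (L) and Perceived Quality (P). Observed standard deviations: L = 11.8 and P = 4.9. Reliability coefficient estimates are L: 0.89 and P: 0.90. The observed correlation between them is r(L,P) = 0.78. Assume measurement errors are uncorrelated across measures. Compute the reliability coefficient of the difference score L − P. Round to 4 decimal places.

Var(L−P) = 11.8² + 4.9² − 2·11.8·4.9·0.78 = 163.25 − 90.1992 = 73.0508.
Because errors are independent across components, Cov(Tᵢ,Tⱼ) = Cov(Xᵢ,Xⱼ); the off-diagonal part of the true-score variance is the same as above.
True-score variance = [11.8²·0.89 + 4.9²·0.90] − 90.1992 = 145.533 − 90.1992 = 55.3334.
Reliability = 55.3334 / 73.0508 = 0.7575.

0.7575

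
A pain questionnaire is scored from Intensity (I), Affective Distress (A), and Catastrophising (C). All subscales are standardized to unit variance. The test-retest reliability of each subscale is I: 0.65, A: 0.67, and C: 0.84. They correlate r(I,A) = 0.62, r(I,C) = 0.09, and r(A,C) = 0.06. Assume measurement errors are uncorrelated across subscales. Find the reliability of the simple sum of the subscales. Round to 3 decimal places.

Var(I+A+C) = 3 + 2·[0.62 + 0.09 + 0.06] = 3 + 1.54 = 4.54.
Under uncorrelated errors the observed covariances equal the true-score covariances, so only the own-variance terms attenuate.
True-score variance = [0.65 + 0.67 + 0.84] + 1.54 = 2.16 + 1.54 = 3.7.
Reliability = 3.7 / 4.54 = 0.815.

0.815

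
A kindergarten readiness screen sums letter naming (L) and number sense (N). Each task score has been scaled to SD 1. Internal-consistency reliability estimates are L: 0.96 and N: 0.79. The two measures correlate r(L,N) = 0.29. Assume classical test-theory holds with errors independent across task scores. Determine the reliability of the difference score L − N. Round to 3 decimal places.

0.824

Var(L−N) = 1 + 1 − 2·0.29 = 2 − 0.58 = 1.42.
Under uncorrelated errors the observed covariances equal the true-score covariances, so only the own-variance terms attenuate.
True-score variance = [0.96 + 0.79] − 0.58 = 1.75 − 0.58 = 1.17.
Reliability = 1.17 / 1.42 = 0.824.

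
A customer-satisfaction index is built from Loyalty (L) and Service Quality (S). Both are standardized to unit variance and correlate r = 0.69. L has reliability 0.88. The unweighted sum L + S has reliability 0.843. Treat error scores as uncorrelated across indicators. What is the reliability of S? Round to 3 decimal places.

0.589

Var(L+S) = 2 + 2·0.69 = 3.380.
True-score variance = ρ_L + ρ_S + 2·0.69, so 0.843 = (0.88 + ρ_S + 1.38) / 3.380.
ρ_S = 0.843·3.380 − 0.88 − 1.38 = 0.589.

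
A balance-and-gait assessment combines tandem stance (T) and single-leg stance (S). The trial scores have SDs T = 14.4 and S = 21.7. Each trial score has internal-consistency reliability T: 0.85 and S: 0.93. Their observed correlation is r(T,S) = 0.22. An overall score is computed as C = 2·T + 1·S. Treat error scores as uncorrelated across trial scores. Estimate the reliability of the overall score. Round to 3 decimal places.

0.900

Var(C) = 2²·14.4² + 21.7² + 2·[2·14.4·21.7·0.22] = 1300.33 + 274.982 = 1575.31.
With uncorrelated errors the cross-covariances are all true-score covariance, so they carry over unchanged; only the diagonal terms shrink to ρᵢσᵢ².
True-score variance = [2²·14.4²·0.85 + 21.7²·0.93] + 274.982 = 1142.95 + 274.982 = 1417.93.
Reliability = 1417.93 / 1575.31 = 0.900.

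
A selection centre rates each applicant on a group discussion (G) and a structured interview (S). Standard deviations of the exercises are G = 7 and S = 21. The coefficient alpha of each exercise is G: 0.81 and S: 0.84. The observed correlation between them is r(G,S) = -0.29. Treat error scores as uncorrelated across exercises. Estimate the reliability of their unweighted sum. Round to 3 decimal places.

Var(G+S) = 7² + 21² + 2·[7·21·(-0.29)] = 490 − 85.26 = 404.74.
Because errors are independent across components, Cov(Tᵢ,Tⱼ) = Cov(Xᵢ,Xⱼ); the off-diagonal part of the true-score variance is the same as above.
True-score variance = [7²·0.81 + 21²·0.84] − 85.26 = 410.13 − 85.26 = 324.87.
Reliability = 324.87 / 404.74 = 0.803.

0.803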